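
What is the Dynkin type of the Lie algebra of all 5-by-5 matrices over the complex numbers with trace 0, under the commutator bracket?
This is sl(5), which has dimension 5^2 - 1 = 24 and rank 5 - 1 = 4 (a Cartan subalgebra is the diagonal traceless matrices). In the classification of classical Lie algebras, the special linear algebra sl(n+1) has type A_n; here n = 4, so the Dynkin diagram is a chain of 4 nodes with single edges (A_4). Hence the type is A_4.

A4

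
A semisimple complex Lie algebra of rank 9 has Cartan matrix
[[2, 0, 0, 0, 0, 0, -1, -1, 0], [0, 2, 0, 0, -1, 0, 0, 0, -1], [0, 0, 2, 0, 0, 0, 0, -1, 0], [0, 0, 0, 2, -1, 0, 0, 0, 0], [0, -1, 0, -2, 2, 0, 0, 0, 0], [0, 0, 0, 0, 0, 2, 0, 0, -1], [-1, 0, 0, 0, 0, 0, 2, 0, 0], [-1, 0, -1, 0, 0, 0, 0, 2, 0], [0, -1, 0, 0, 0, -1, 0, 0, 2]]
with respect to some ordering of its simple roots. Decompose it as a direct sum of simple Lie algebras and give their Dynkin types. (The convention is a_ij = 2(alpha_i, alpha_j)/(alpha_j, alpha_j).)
The diagram associated to this matrix has two connected components: the simple roots {alpha_1, alpha_3, alpha_7, alpha_8} form a chain of 4 nodes with single edges (A_4), and {alpha_2, alpha_4, alpha_5, alpha_6, alpha_9} form a chain of 5 nodes with a double edge at one end; the terminal node there is the unique short simple root (B_5). A semisimple Lie algebra decomposes uniquely as the direct sum of simple ideals, one per connected component of its Dynkin diagram, so g ≅ A_4 ⊕ B_5 (dimension 24 + 55 = 79).

A4 ⊕ B5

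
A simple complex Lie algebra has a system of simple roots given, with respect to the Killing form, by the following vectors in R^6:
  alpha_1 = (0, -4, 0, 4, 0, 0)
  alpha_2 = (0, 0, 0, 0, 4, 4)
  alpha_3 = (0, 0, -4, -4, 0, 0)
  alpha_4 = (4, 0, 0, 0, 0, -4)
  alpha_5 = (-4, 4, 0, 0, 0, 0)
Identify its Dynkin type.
type A_5

Compute the Cartan integers a_ij = 2(alpha_i, alpha_j)/(alpha_j, alpha_j); the resulting 5x5 Cartan matrix is
[[2, 0, -1, 0, -1], [0, 2, 0, -1, 0], [-1, 0, 2, 0, 0], [0, -1, 0, 2, -1], [-1, 0, 0, -1, 2]].
All simple roots have the same length, so the diagram is simply laced. The associated Dynkin diagram is a chain of 5 nodes with single edges (A_5), so the type is A_5 (the algebra sl(6)).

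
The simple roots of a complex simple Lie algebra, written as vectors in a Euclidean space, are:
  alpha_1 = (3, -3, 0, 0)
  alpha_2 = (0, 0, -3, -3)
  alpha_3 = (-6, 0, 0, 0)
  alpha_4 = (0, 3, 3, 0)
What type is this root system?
Compute the Cartan integers a_ij = 2(alpha_i, alpha_j)/(alpha_j, alpha_j); the resulting 4x4 Cartan matrix is
[[2, 0, -1, -1], [0, 2, 0, -1], [-2, 0, 2, 0], [-1, -1, 0, 2]].
The roots have two lengths (squared-length ratio 2:1); the short ones are alpha_{1,2,4}. The associated Dynkin diagram is a chain of 4 nodes with a double edge at one end; the terminal node there is the unique long simple root (C_4), so the type is C_4 (the algebra sp(8)).

C_4 (sp(8))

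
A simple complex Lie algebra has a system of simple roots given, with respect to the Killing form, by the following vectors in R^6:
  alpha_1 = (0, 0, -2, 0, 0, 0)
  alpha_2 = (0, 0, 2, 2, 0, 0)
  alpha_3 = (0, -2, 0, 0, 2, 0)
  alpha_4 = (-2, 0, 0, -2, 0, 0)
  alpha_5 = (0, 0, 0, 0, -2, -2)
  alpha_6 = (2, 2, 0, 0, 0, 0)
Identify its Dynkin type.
B6

Compute the Cartan integers a_ij = 2(alpha_i, alpha_j)/(alpha_j, alpha_j); the resulting 6x6 Cartan matrix is
[[2, -1, 0, 0, 0, 0], [-2, 2, 0, -1, 0, 0], [0, 0, 2, 0, -1, -1], [0, -1, 0, 2, 0, -1], [0, 0, -1, 0, 2, 0], [0, 0, -1, -1, 0, 2]].
The roots have two lengths (squared-length ratio 2:1); the short ones are alpha_{1}. The associated Dynkin diagram is a chain of 6 nodes with a double edge at one end; the terminal node there is the unique short simple root (B_6), so the type is B_6 (the algebra so(13)).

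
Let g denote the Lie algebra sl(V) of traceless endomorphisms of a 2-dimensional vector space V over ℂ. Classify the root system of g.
This is sl(2), which has dimension 2^2 - 1 = 3 and rank 2 - 1 = 1 (a Cartan subalgebra is the diagonal traceless matrices). In the classification of classical Lie algebras, the special linear algebra sl(n+1) has type A_n; here n = 1, so the Dynkin diagram is a chain of 1 nodes with single edges (A_1). Hence the type is A_1.

type A_1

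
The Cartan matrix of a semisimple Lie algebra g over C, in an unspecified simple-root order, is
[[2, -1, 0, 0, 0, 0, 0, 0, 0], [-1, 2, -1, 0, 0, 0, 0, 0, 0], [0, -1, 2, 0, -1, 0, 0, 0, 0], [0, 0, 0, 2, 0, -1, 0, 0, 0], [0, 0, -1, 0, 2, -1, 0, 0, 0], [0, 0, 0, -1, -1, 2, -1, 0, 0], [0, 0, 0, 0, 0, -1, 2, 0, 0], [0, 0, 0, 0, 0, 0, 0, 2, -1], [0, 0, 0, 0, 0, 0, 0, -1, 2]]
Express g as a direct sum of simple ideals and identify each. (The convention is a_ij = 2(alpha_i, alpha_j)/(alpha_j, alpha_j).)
A2 ⊕ D7

The diagram associated to this matrix has two connected components: the simple roots {alpha_8, alpha_9} form a chain of 2 nodes with single edges (A_2), and {alpha_1, alpha_2, alpha_3, alpha_4, alpha_5, alpha_6, alpha_7} form a chain of 5 nodes with a fork of two nodes at one end (D_7). A semisimple Lie algebra decomposes uniquely as the direct sum of simple ideals, one per connected component of its Dynkin diagram, so g ≅ A_2 ⊕ D_7 (dimension 8 + 91 = 99).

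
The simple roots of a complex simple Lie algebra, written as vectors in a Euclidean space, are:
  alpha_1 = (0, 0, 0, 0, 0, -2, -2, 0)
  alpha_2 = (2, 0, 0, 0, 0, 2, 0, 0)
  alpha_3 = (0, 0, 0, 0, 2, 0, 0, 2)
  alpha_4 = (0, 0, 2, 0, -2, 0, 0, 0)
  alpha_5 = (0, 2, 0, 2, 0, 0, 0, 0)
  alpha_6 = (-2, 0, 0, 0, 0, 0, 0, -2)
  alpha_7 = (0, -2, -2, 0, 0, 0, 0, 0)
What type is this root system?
Compute the Cartan integers a_ij = 2(alpha_i, alpha_j)/(alpha_j, alpha_j); the resulting 7x7 Cartan matrix is
[[2, -1, 0, 0, 0, 0, 0], [-1, 2, 0, 0, 0, -1, 0], [0, 0, 2, -1, 0, -1, 0], [0, 0, -1, 2, 0, 0, -1], [0, 0, 0, 0, 2, 0, -1], [0, -1, -1, 0, 0, 2, 0], [0, 0, 0, -1, -1, 0, 2]].
All simple roots have the same length, so the diagram is simply laced. The associated Dynkin diagram is a chain of 7 nodes with single edges (A_7), so the type is A_7 (the algebra sl(8)).

A_7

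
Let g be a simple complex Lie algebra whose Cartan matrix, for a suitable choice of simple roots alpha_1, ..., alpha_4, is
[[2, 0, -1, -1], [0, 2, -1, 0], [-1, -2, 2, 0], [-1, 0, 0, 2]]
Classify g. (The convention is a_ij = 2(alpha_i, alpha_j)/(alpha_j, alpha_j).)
B_4

The matrix has rank 4 with 2's on the diagonal. Reading the off-diagonal entries as Dynkin edges (a single edge where a_ij = a_ji = -1; a double or triple edge where a_ij * a_ji = 2 or 3), the diagram is a chain of 4 nodes with a double edge at one end; the terminal node there is the unique short simple root (B_4). One simple-root ordering that puts it in standard form is (alpha_4, alpha_1, alpha_3, alpha_2). So the algebra is type B_4, i.e. so(9).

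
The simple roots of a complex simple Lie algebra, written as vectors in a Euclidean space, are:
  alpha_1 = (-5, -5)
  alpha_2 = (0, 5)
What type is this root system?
type B_2

Compute the Cartan integers a_ij = 2(alpha_i, alpha_j)/(alpha_j, alpha_j); the resulting 2x2 Cartan matrix is
[[2, -2], [-1, 2]].
The roots have two lengths (squared-length ratio 2:1); the short ones are alpha_{2}. The associated Dynkin diagram is a chain of 2 nodes with a double edge at one end; the terminal node there is the unique short simple root (B_2), so the type is B_2 (the algebra so(5)).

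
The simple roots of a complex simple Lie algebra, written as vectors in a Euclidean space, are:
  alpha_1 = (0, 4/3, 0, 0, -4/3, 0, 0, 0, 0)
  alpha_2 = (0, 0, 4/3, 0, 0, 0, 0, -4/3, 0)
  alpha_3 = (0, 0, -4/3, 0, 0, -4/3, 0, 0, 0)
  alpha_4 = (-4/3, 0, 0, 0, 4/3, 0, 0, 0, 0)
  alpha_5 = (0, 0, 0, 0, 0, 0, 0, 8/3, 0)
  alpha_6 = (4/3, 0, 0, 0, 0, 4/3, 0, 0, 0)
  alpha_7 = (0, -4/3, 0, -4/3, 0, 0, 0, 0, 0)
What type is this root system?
C7

Compute the Cartan integers a_ij = 2(alpha_i, alpha_j)/(alpha_j, alpha_j); the resulting 7x7 Cartan matrix is
[[2, 0, 0, -1, 0, 0, -1], [0, 2, -1, 0, -1, 0, 0], [0, -1, 2, 0, 0, -1, 0], [-1, 0, 0, 2, 0, -1, 0], [0, -2, 0, 0, 2, 0, 0], [0, 0, -1, -1, 0, 2, 0], [-1, 0, 0, 0, 0, 0, 2]].
The roots have two lengths (squared-length ratio 2:1); the short ones are alpha_{1,2,3,4,6,7}. The associated Dynkin diagram is a chain of 7 nodes with a double edge at one end; the terminal node there is the unique long simple root (C_7), so the type is C_7 (the algebra sp(14)).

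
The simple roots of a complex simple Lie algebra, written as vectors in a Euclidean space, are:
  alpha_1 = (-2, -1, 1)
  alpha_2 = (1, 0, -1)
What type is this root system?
G_2

Compute the Cartan integers a_ij = 2(alpha_i, alpha_j)/(alpha_j, alpha_j); the resulting 2x2 Cartan matrix is
[[2, -3], [-1, 2]].
The roots have two lengths (squared-length ratio 3:1); the short ones are alpha_{2}. The associated Dynkin diagram is two nodes joined by a triple edge (G_2), so the type is G_2.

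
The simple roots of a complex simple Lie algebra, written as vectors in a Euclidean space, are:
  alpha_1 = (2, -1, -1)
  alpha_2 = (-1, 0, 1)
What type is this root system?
G2

Compute the Cartan integers a_ij = 2(alpha_i, alpha_j)/(alpha_j, alpha_j); the resulting 2x2 Cartan matrix is
[[2, -3], [-1, 2]].
The roots have two lengths (squared-length ratio 3:1); the short ones are alpha_{2}. The associated Dynkin diagram is two nodes joined by a triple edge (G_2), so the type is G_2.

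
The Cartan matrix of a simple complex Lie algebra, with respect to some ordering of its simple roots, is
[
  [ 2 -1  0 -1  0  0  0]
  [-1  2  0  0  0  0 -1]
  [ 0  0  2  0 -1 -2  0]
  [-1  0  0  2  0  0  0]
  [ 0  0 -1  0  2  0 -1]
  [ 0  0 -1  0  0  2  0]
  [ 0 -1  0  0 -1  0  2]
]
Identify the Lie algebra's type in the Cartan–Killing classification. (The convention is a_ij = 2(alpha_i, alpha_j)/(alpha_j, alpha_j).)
The matrix has rank 7 with 2's on the diagonal. Reading the off-diagonal entries as Dynkin edges (a single edge where a_ij = a_ji = -1; a double or triple edge where a_ij * a_ji = 2 or 3), the diagram is a chain of 7 nodes with a double edge at one end; the terminal node there is the unique short simple root (B_7). One simple-root ordering that puts it in standard form is (alpha_4, alpha_1, alpha_2, alpha_7, alpha_5, alpha_3, alpha_6). So the algebra is type B_7, i.e. so(15).

B_7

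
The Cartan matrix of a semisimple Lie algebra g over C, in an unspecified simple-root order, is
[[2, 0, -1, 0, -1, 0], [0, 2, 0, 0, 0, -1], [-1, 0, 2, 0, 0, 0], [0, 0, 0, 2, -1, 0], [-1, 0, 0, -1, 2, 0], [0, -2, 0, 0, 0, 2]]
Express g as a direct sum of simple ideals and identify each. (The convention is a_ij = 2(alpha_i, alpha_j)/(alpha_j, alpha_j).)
A_4 ⊕ B_2

The diagram associated to this matrix has two connected components: the simple roots {alpha_1, alpha_3, alpha_4, alpha_5} form a chain of 4 nodes with single edges (A_4), and {alpha_2, alpha_6} form a chain of 2 nodes with a double edge at one end; the terminal node there is the unique short simple root (B_2). A semisimple Lie algebra decomposes uniquely as the direct sum of simple ideals, one per connected component of its Dynkin diagram, so g ≅ A_4 ⊕ B_2 (dimension 24 + 10 = 34).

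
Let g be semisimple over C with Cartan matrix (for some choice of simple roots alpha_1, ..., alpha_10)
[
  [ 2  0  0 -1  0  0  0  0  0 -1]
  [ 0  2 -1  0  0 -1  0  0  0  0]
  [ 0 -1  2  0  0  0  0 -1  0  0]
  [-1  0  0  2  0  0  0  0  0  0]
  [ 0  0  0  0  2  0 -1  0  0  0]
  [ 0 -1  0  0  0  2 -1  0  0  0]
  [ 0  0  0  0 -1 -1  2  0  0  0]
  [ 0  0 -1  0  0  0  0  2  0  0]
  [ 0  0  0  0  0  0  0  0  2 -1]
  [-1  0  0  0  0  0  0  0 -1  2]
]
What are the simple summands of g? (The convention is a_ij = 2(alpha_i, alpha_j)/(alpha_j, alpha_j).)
The diagram associated to this matrix has two connected components: the simple roots {alpha_1, alpha_4, alpha_9, alpha_10} form a chain of 4 nodes with single edges (A_4), and {alpha_2, alpha_3, alpha_5, alpha_6, alpha_7, alpha_8} form a chain of 6 nodes with single edges (A_6). A semisimple Lie algebra decomposes uniquely as the direct sum of simple ideals, one per connected component of its Dynkin diagram, so g ≅ A_4 ⊕ A_6 (dimension 24 + 48 = 72).

A_4 + A_6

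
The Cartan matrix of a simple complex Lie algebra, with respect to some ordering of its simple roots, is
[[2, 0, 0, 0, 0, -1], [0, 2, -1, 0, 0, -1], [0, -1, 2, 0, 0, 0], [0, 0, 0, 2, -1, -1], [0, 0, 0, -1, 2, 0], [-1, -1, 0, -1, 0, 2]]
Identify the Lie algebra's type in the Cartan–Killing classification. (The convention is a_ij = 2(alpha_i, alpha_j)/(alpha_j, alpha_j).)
The matrix has rank 6 with 2's on the diagonal. Reading the off-diagonal entries as Dynkin edges (a single edge where a_ij = a_ji = -1; a double or triple edge where a_ij * a_ji = 2 or 3), the diagram is a chain of 5 nodes with one extra node attached to the third node from one end (E_6). One simple-root ordering that puts it in standard form is (alpha_5, alpha_1, alpha_4, alpha_6, alpha_2, alpha_3). So the algebra is type E_6.

E_6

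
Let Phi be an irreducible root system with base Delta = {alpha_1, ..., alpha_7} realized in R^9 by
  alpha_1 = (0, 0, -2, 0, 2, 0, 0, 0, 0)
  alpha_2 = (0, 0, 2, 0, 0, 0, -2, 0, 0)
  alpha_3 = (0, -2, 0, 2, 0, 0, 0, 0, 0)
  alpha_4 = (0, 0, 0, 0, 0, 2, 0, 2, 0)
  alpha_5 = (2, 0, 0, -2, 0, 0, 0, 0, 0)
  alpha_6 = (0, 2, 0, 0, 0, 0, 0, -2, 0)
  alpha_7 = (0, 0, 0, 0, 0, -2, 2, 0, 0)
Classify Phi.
A7

Compute the Cartan integers a_ij = 2(alpha_i, alpha_j)/(alpha_j, alpha_j); the resulting 7x7 Cartan matrix is
[[2, -1, 0, 0, 0, 0, 0], [-1, 2, 0, 0, 0, 0, -1], [0, 0, 2, 0, -1, -1, 0], [0, 0, 0, 2, 0, -1, -1], [0, 0, -1, 0, 2, 0, 0], [0, 0, -1, -1, 0, 2, 0], [0, -1, 0, -1, 0, 0, 2]].
All simple roots have the same length, so the diagram is simply laced. The associated Dynkin diagram is a chain of 7 nodes with single edges (A_7), so the type is A_7 (the algebra sl(8)).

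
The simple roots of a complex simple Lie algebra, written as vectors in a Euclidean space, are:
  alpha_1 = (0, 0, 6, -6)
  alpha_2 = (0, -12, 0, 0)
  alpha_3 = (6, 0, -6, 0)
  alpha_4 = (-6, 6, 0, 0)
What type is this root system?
Compute the Cartan integers a_ij = 2(alpha_i, alpha_j)/(alpha_j, alpha_j); the resulting 4x4 Cartan matrix is
[[2, 0, -1, 0], [0, 2, 0, -2], [-1, 0, 2, -1], [0, -1, -1, 2]].
The roots have two lengths (squared-length ratio 2:1); the short ones are alpha_{1,3,4}. The associated Dynkin diagram is a chain of 4 nodes with a double edge at one end; the terminal node there is the unique long simple root (C_4), so the type is C_4 (the algebra sp(8)).

C_4 (sp(8))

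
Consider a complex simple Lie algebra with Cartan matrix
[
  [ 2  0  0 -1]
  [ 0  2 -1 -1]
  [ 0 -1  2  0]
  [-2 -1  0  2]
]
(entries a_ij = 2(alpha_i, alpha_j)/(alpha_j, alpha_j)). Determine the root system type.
B_4 (so(9))

The matrix has rank 4 with 2's on the diagonal. Reading the off-diagonal entries as Dynkin edges (a single edge where a_ij = a_ji = -1; a double or triple edge where a_ij * a_ji = 2 or 3), the diagram is a chain of 4 nodes with a double edge at one end; the terminal node there is the unique short simple root (B_4). One simple-root ordering that puts it in standard form is (alpha_3, alpha_2, alpha_4, alpha_1). So the algebra is type B_4, i.e. so(9).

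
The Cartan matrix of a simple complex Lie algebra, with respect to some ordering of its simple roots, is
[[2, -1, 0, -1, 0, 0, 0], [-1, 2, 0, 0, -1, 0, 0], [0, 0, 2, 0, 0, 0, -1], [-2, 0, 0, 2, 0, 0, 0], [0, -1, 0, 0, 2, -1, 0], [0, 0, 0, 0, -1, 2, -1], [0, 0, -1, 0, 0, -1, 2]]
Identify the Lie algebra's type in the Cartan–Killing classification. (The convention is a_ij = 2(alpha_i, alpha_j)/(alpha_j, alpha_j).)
The matrix has rank 7 with 2's on the diagonal. Reading the off-diagonal entries as Dynkin edges (a single edge where a_ij = a_ji = -1; a double or triple edge where a_ij * a_ji = 2 or 3), the diagram is a chain of 7 nodes with a double edge at one end; the terminal node there is the unique long simple root (C_7). One simple-root ordering that puts it in standard form is (alpha_3, alpha_7, alpha_6, alpha_5, alpha_2, alpha_1, alpha_4). So the algebra is type C_7, i.e. sp(14).

C_7 (sp(14))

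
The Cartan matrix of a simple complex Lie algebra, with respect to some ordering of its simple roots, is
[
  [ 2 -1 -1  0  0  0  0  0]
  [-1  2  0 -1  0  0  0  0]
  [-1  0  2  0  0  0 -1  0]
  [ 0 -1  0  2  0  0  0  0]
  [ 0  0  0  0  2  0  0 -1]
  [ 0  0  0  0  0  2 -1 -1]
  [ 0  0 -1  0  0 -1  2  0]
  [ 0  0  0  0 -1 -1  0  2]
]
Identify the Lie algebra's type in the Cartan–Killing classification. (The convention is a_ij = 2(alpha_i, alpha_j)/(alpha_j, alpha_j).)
The matrix has rank 8 with 2's on the diagonal. Reading the off-diagonal entries as Dynkin edges (a single edge where a_ij = a_ji = -1; a double or triple edge where a_ij * a_ji = 2 or 3), the diagram is a chain of 8 nodes with single edges (A_8). One simple-root ordering that puts it in standard form is (alpha_4, alpha_2, alpha_1, alpha_3, alpha_7, alpha_6, alpha_8, alpha_5). So the algebra is type A_8, i.e. sl(9).

A8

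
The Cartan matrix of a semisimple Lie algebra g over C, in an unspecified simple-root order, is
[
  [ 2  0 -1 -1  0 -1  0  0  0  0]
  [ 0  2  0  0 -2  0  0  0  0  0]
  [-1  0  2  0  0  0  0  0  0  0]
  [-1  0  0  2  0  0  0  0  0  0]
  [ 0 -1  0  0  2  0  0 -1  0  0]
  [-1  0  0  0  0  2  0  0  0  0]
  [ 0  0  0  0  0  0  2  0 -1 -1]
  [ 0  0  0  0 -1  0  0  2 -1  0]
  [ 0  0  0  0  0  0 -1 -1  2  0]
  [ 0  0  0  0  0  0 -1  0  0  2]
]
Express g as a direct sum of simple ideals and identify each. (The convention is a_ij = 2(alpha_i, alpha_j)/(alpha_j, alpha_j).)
C_6 ⊕ D_4

The diagram associated to this matrix has two connected components: the simple roots {alpha_2, alpha_5, alpha_7, alpha_8, alpha_9, alpha_10} form a chain of 6 nodes with a double edge at one end; the terminal node there is the unique long simple root (C_6), and {alpha_1, alpha_3, alpha_4, alpha_6} form a chain of 2 nodes with a fork of two nodes at one end (D_4). A semisimple Lie algebra decomposes uniquely as the direct sum of simple ideals, one per connected component of its Dynkin diagram, so g ≅ C_6 ⊕ D_4 (dimension 78 + 28 = 106).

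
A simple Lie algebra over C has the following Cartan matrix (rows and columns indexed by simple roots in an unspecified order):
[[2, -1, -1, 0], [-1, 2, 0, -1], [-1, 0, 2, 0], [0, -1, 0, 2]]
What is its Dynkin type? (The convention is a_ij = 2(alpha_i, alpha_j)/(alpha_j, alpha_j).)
A_4

The matrix has rank 4 with 2's on the diagonal. Reading the off-diagonal entries as Dynkin edges (a single edge where a_ij = a_ji = -1; a double or triple edge where a_ij * a_ji = 2 or 3), the diagram is a chain of 4 nodes with single edges (A_4). One simple-root ordering that puts it in standard form is (alpha_3, alpha_1, alpha_2, alpha_4). So the algebra is type A_4, i.e. sl(5).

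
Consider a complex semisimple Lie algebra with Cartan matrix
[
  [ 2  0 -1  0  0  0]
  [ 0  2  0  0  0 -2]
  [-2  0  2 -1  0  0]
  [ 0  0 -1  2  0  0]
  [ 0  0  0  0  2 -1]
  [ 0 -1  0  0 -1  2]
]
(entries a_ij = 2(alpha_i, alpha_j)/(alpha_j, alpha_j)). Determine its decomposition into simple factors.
The diagram associated to this matrix has two connected components: the simple roots {alpha_1, alpha_3, alpha_4} form a chain of 3 nodes with a double edge at one end; the terminal node there is the unique short simple root (B_3), and {alpha_2, alpha_5, alpha_6} form a chain of 3 nodes with a double edge at one end; the terminal node there is the unique long simple root (C_3). A semisimple Lie algebra decomposes uniquely as the direct sum of simple ideals, one per connected component of its Dynkin diagram, so g ≅ B_3 ⊕ C_3 (dimension 21 + 21 = 42).

B_3 ⊕ C_3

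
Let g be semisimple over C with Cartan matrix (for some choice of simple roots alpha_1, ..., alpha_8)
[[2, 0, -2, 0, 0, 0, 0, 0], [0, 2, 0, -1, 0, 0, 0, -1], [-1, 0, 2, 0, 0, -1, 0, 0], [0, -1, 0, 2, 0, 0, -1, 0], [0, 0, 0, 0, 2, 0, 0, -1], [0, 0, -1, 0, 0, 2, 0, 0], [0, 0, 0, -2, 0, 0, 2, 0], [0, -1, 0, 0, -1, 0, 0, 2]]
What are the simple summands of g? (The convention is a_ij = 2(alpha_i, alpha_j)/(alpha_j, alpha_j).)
C_3 + C_5

The diagram associated to this matrix has two connected components: the simple roots {alpha_1, alpha_3, alpha_6} form a chain of 3 nodes with a double edge at one end; the terminal node there is the unique long simple root (C_3), and {alpha_2, alpha_4, alpha_5, alpha_7, alpha_8} form a chain of 5 nodes with a double edge at one end; the terminal node there is the unique long simple root (C_5). A semisimple Lie algebra decomposes uniquely as the direct sum of simple ideals, one per connected component of its Dynkin diagram, so g ≅ C_3 ⊕ C_5 (dimension 21 + 55 = 76).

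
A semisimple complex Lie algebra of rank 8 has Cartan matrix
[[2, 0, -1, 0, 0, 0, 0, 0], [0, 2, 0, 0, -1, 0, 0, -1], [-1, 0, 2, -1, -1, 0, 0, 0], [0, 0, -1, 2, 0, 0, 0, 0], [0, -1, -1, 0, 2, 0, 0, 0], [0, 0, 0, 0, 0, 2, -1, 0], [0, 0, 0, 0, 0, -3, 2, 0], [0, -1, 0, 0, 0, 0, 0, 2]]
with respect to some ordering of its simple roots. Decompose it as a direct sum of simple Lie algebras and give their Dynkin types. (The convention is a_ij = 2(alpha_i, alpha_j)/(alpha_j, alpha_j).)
D6 + G2

The diagram associated to this matrix has two connected components: the simple roots {alpha_1, alpha_2, alpha_3, alpha_4, alpha_5, alpha_8} form a chain of 4 nodes with a fork of two nodes at one end (D_6), and {alpha_6, alpha_7} form two nodes joined by a triple edge (G_2). A semisimple Lie algebra decomposes uniquely as the direct sum of simple ideals, one per connected component of its Dynkin diagram, so g ≅ D_6 ⊕ G_2 (dimension 66 + 14 = 80).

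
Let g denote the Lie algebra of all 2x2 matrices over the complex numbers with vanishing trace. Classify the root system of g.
This is sl(2), which has dimension 2^2 - 1 = 3 and rank 2 - 1 = 1 (a Cartan subalgebra is the diagonal traceless matrices). In the classification of classical Lie algebras, the special linear algebra sl(n+1) has type A_n; here n = 1, so the Dynkin diagram is a chain of 1 nodes with single edges (A_1). Hence the type is A_1.

A_1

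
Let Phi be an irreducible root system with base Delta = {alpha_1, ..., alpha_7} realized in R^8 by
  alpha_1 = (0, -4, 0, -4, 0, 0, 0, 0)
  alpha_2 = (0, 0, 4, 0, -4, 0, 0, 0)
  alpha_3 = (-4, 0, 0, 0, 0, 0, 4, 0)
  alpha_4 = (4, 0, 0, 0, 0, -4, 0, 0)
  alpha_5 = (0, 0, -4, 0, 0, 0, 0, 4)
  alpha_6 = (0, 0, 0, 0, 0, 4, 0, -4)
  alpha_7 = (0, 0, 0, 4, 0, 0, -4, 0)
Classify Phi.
Compute the Cartan integers a_ij = 2(alpha_i, alpha_j)/(alpha_j, alpha_j); the resulting 7x7 Cartan matrix is
[[2, 0, 0, 0, 0, 0, -1], [0, 2, 0, 0, -1, 0, 0], [0, 0, 2, -1, 0, 0, -1], [0, 0, -1, 2, 0, -1, 0], [0, -1, 0, 0, 2, -1, 0], [0, 0, 0, -1, -1, 2, 0], [-1, 0, -1, 0, 0, 0, 2]].
All simple roots have the same length, so the diagram is simply laced. The associated Dynkin diagram is a chain of 7 nodes with single edges (A_7), so the type is A_7 (the algebra sl(8)).

A7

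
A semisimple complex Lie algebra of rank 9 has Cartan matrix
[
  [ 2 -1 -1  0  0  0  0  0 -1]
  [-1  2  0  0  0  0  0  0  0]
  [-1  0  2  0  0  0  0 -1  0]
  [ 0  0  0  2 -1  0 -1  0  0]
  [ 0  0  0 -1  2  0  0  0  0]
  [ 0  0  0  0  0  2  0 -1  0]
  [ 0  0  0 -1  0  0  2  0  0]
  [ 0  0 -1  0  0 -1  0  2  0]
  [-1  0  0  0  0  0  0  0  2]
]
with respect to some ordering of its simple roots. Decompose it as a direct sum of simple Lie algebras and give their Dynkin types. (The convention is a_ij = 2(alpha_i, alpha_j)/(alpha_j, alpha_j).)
A_3 (sl(4)) + D_6 (so(12))

The diagram associated to this matrix has two connected components: the simple roots {alpha_4, alpha_5, alpha_7} form a chain of 3 nodes with single edges (A_3), and {alpha_1, alpha_2, alpha_3, alpha_6, alpha_8, alpha_9} form a chain of 4 nodes with a fork of two nodes at one end (D_6). A semisimple Lie algebra decomposes uniquely as the direct sum of simple ideals, one per connected component of its Dynkin diagram, so g ≅ A_3 ⊕ D_6 (dimension 15 + 66 = 81).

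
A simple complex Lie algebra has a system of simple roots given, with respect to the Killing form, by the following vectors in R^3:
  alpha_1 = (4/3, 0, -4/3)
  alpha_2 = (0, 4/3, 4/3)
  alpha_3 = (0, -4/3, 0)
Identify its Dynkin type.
B_3 (so(7))

Compute the Cartan integers a_ij = 2(alpha_i, alpha_j)/(alpha_j, alpha_j); the resulting 3x3 Cartan matrix is
[[2, -1, 0], [-1, 2, -2], [0, -1, 2]].
The roots have two lengths (squared-length ratio 2:1); the short ones are alpha_{3}. The associated Dynkin diagram is a chain of 3 nodes with a double edge at one end; the terminal node there is the unique short simple root (B_3), so the type is B_3 (the algebra so(7)).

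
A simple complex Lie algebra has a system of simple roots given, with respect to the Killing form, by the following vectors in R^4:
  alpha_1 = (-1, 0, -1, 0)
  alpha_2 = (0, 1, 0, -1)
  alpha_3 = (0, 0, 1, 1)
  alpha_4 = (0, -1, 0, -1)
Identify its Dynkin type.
D4

Compute the Cartan integers a_ij = 2(alpha_i, alpha_j)/(alpha_j, alpha_j); the resulting 4x4 Cartan matrix is
[[2, 0, -1, 0], [0, 2, -1, 0], [-1, -1, 2, -1], [0, 0, -1, 2]].
All simple roots have the same length, so the diagram is simply laced. The associated Dynkin diagram is a chain of 2 nodes with a fork of two nodes at one end (D_4), so the type is D_4 (the algebra so(8)).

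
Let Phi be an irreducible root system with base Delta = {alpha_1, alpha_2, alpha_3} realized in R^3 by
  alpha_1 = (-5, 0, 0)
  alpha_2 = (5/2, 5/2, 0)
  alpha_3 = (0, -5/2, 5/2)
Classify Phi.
C3

Compute the Cartan integers a_ij = 2(alpha_i, alpha_j)/(alpha_j, alpha_j); the resulting 3x3 Cartan matrix is
[[2, -2, 0], [-1, 2, -1], [0, -1, 2]].
The roots have two lengths (squared-length ratio 2:1); the short ones are alpha_{2,3}. The associated Dynkin diagram is a chain of 3 nodes with a double edge at one end; the terminal node there is the unique long simple root (C_3), so the type is C_3 (the algebra sp(6)).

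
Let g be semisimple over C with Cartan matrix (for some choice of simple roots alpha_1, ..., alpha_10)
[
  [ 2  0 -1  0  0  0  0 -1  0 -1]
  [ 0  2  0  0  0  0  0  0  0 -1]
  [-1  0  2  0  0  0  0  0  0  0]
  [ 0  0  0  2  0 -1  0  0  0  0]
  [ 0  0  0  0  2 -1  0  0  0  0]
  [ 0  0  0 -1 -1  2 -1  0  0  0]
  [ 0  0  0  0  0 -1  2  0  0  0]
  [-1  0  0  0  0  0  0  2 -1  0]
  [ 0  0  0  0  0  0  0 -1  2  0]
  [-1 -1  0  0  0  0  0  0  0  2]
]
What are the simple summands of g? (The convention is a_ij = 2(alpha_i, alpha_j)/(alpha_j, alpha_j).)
D_4 (so(8)) + E_6

The diagram associated to this matrix has two connected components: the simple roots {alpha_4, alpha_5, alpha_6, alpha_7} form a chain of 2 nodes with a fork of two nodes at one end (D_4), and {alpha_1, alpha_2, alpha_3, alpha_8, alpha_9, alpha_10} form a chain of 5 nodes with one extra node attached to the third node from one end (E_6). A semisimple Lie algebra decomposes uniquely as the direct sum of simple ideals, one per connected component of its Dynkin diagram, so g ≅ D_4 ⊕ E_6 (dimension 28 + 78 = 106).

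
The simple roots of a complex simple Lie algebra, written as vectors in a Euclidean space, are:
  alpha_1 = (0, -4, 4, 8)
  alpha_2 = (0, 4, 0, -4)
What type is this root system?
G_2

Compute the Cartan integers a_ij = 2(alpha_i, alpha_j)/(alpha_j, alpha_j); the resulting 2x2 Cartan matrix is
[[2, -3], [-1, 2]].
The roots have two lengths (squared-length ratio 3:1); the short ones are alpha_{2}. The associated Dynkin diagram is two nodes joined by a triple edge (G_2), so the type is G_2.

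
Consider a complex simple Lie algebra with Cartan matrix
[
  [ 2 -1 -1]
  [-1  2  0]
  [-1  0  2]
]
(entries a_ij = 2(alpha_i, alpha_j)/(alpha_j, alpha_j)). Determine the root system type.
The matrix has rank 3 with 2's on the diagonal. Reading the off-diagonal entries as Dynkin edges (a single edge where a_ij = a_ji = -1; a double or triple edge where a_ij * a_ji = 2 or 3), the diagram is a chain of 3 nodes with single edges (A_3). One simple-root ordering that puts it in standard form is (alpha_3, alpha_1, alpha_2). So the algebra is type A_3, i.e. sl(4).

A_3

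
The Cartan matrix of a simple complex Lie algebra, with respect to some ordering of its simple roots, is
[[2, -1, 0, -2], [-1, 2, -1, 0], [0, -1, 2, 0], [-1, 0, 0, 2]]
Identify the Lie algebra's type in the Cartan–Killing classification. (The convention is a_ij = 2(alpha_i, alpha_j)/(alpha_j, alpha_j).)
B_4

The matrix has rank 4 with 2's on the diagonal. Reading the off-diagonal entries as Dynkin edges (a single edge where a_ij = a_ji = -1; a double or triple edge where a_ij * a_ji = 2 or 3), the diagram is a chain of 4 nodes with a double edge at one end; the terminal node there is the unique short simple root (B_4). One simple-root ordering that puts it in standard form is (alpha_3, alpha_2, alpha_1, alpha_4). So the algebra is type B_4, i.e. so(9).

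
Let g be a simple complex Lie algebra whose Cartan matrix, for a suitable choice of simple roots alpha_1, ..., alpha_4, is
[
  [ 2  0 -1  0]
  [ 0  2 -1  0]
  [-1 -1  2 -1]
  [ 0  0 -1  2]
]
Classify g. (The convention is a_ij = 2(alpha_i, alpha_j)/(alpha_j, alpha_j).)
type D_4

The matrix has rank 4 with 2's on the diagonal. Reading the off-diagonal entries as Dynkin edges (a single edge where a_ij = a_ji = -1; a double or triple edge where a_ij * a_ji = 2 or 3), the diagram is a chain of 2 nodes with a fork of two nodes at one end (D_4). One simple-root ordering that puts it in standard form is (alpha_4, alpha_3, alpha_1, alpha_2). So the algebra is type D_4, i.e. so(8).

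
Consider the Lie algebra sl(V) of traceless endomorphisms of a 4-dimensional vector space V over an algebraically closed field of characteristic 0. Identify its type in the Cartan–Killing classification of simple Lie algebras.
A3

This is sl(4), which has dimension 4^2 - 1 = 15 and rank 4 - 1 = 3 (a Cartan subalgebra is the diagonal traceless matrices). In the classification of classical Lie algebras, the special linear algebra sl(n+1) has type A_n; here n = 3, so the Dynkin diagram is a chain of 3 nodes with single edges (A_3). Hence the type is A_3.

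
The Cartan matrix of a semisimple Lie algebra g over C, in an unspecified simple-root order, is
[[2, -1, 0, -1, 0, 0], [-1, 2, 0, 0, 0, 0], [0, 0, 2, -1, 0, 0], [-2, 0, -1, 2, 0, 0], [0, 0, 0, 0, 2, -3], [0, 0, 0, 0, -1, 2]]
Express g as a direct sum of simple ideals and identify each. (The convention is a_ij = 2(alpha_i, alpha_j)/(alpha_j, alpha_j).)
F_4 + G_2

The diagram associated to this matrix has two connected components: the simple roots {alpha_1, alpha_2, alpha_3, alpha_4} form a chain of 4 nodes with a double edge between the middle two (F_4), and {alpha_5, alpha_6} form two nodes joined by a triple edge (G_2). A semisimple Lie algebra decomposes uniquely as the direct sum of simple ideals, one per connected component of its Dynkin diagram, so g ≅ F_4 ⊕ G_2 (dimension 52 + 14 = 66).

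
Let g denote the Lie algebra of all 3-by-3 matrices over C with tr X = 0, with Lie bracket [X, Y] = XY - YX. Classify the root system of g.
type A_2

This is sl(3), which has dimension 3^2 - 1 = 8 and rank 3 - 1 = 2 (a Cartan subalgebra is the diagonal traceless matrices). In the classification of classical Lie algebras, the special linear algebra sl(n+1) has type A_n; here n = 2, so the Dynkin diagram is a chain of 2 nodes with single edges (A_2). Hence the type is A_2.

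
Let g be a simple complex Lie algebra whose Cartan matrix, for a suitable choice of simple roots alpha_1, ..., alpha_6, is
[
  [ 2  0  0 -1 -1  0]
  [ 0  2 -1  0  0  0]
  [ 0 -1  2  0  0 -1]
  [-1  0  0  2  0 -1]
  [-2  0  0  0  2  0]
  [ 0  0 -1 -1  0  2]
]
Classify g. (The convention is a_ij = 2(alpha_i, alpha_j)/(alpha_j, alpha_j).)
The matrix has rank 6 with 2's on the diagonal. Reading the off-diagonal entries as Dynkin edges (a single edge where a_ij = a_ji = -1; a double or triple edge where a_ij * a_ji = 2 or 3), the diagram is a chain of 6 nodes with a double edge at one end; the terminal node there is the unique long simple root (C_6). One simple-root ordering that puts it in standard form is (alpha_2, alpha_3, alpha_6, alpha_4, alpha_1, alpha_5). So the algebra is type C_6, i.e. sp(12).

C_6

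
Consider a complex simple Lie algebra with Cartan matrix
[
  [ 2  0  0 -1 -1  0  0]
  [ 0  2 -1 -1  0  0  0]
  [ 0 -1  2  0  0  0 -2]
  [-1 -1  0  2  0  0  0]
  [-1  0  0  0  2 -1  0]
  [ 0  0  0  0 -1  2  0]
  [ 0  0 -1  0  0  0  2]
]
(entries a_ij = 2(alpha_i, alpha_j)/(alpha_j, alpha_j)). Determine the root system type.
B7

The matrix has rank 7 with 2's on the diagonal. Reading the off-diagonal entries as Dynkin edges (a single edge where a_ij = a_ji = -1; a double or triple edge where a_ij * a_ji = 2 or 3), the diagram is a chain of 7 nodes with a double edge at one end; the terminal node there is the unique short simple root (B_7). One simple-root ordering that puts it in standard form is (alpha_6, alpha_5, alpha_1, alpha_4, alpha_2, alpha_3, alpha_7). So the algebra is type B_7, i.e. so(15).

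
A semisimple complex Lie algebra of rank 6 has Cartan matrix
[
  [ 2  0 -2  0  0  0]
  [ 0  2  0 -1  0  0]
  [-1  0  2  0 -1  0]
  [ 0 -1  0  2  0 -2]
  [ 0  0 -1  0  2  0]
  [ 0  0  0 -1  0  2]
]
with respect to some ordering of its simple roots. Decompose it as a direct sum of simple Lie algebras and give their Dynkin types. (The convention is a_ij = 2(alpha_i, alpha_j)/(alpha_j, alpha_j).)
The diagram associated to this matrix has two connected components: the simple roots {alpha_2, alpha_4, alpha_6} form a chain of 3 nodes with a double edge at one end; the terminal node there is the unique short simple root (B_3), and {alpha_1, alpha_3, alpha_5} form a chain of 3 nodes with a double edge at one end; the terminal node there is the unique long simple root (C_3). A semisimple Lie algebra decomposes uniquely as the direct sum of simple ideals, one per connected component of its Dynkin diagram, so g ≅ B_3 ⊕ C_3 (dimension 21 + 21 = 42).

B_3 (so(7)) + C_3 (sp(6))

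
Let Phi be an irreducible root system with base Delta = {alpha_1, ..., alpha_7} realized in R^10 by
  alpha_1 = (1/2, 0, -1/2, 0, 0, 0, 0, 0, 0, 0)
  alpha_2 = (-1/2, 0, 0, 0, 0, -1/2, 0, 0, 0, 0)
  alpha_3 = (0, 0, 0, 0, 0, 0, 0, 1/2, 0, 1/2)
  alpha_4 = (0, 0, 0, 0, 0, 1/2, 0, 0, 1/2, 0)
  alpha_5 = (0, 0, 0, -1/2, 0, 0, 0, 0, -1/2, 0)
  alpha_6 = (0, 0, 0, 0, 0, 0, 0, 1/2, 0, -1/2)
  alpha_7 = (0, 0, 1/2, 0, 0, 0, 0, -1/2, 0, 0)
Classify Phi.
D7

Compute the Cartan integers a_ij = 2(alpha_i, alpha_j)/(alpha_j, alpha_j); the resulting 7x7 Cartan matrix is
[[2, -1, 0, 0, 0, 0, -1], [-1, 2, 0, -1, 0, 0, 0], [0, 0, 2, 0, 0, 0, -1], [0, -1, 0, 2, -1, 0, 0], [0, 0, 0, -1, 2, 0, 0], [0, 0, 0, 0, 0, 2, -1], [-1, 0, -1, 0, 0, -1, 2]].
All simple roots have the same length, so the diagram is simply laced. The associated Dynkin diagram is a chain of 5 nodes with a fork of two nodes at one end (D_7), so the type is D_7 (the algebra so(14)).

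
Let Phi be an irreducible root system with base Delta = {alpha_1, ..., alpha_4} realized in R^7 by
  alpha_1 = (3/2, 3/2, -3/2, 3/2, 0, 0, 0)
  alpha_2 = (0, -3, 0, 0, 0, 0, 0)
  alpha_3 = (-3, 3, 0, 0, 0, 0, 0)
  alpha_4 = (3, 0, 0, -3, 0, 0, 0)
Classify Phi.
Compute the Cartan integers a_ij = 2(alpha_i, alpha_j)/(alpha_j, alpha_j); the resulting 4x4 Cartan matrix is
[[2, -1, 0, 0], [-1, 2, -1, 0], [0, -2, 2, -1], [0, 0, -1, 2]].
The roots have two lengths (squared-length ratio 2:1); the short ones are alpha_{1,2}. The associated Dynkin diagram is a chain of 4 nodes with a double edge between the middle two (F_4), so the type is F_4.

F_4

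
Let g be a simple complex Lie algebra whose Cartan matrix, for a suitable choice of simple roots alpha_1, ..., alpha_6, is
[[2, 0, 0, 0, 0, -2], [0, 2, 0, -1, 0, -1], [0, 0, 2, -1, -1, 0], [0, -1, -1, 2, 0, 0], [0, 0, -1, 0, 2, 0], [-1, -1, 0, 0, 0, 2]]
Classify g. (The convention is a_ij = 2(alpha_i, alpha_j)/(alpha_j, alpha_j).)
The matrix has rank 6 with 2's on the diagonal. Reading the off-diagonal entries as Dynkin edges (a single edge where a_ij = a_ji = -1; a double or triple edge where a_ij * a_ji = 2 or 3), the diagram is a chain of 6 nodes with a double edge at one end; the terminal node there is the unique long simple root (C_6). One simple-root ordering that puts it in standard form is (alpha_5, alpha_3, alpha_4, alpha_2, alpha_6, alpha_1). So the algebra is type C_6, i.e. sp(12).

C_6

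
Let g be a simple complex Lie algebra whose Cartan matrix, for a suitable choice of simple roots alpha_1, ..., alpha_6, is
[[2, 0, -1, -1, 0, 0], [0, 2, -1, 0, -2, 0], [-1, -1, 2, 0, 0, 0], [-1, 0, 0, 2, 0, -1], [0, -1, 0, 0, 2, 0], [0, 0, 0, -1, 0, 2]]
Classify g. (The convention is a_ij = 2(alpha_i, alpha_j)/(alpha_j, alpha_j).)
The matrix has rank 6 with 2's on the diagonal. Reading the off-diagonal entries as Dynkin edges (a single edge where a_ij = a_ji = -1; a double or triple edge where a_ij * a_ji = 2 or 3), the diagram is a chain of 6 nodes with a double edge at one end; the terminal node there is the unique short simple root (B_6). One simple-root ordering that puts it in standard form is (alpha_6, alpha_4, alpha_1, alpha_3, alpha_2, alpha_5). So the algebra is type B_6, i.e. so(13).

type B_6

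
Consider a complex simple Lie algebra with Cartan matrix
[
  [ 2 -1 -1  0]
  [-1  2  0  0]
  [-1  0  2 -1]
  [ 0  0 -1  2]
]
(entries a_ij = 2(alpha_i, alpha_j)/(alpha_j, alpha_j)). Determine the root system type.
The matrix has rank 4 with 2's on the diagonal. Reading the off-diagonal entries as Dynkin edges (a single edge where a_ij = a_ji = -1; a double or triple edge where a_ij * a_ji = 2 or 3), the diagram is a chain of 4 nodes with single edges (A_4). One simple-root ordering that puts it in standard form is (alpha_4, alpha_3, alpha_1, alpha_2). So the algebra is type A_4, i.e. sl(5).

type A_4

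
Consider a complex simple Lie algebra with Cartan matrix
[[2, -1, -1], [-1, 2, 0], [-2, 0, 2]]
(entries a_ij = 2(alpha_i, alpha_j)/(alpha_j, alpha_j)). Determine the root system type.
The matrix has rank 3 with 2's on the diagonal. Reading the off-diagonal entries as Dynkin edges (a single edge where a_ij = a_ji = -1; a double or triple edge where a_ij * a_ji = 2 or 3), the diagram is a chain of 3 nodes with a double edge at one end; the terminal node there is the unique long simple root (C_3). One simple-root ordering that puts it in standard form is (alpha_2, alpha_1, alpha_3). So the algebra is type C_3, i.e. sp(6).

type C_3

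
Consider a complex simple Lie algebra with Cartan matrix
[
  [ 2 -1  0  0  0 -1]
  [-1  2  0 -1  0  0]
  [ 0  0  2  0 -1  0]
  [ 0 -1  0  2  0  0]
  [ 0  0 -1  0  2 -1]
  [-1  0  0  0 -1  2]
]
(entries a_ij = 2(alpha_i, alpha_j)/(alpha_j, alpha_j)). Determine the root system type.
A_6 (sl(7))

The matrix has rank 6 with 2's on the diagonal. Reading the off-diagonal entries as Dynkin edges (a single edge where a_ij = a_ji = -1; a double or triple edge where a_ij * a_ji = 2 or 3), the diagram is a chain of 6 nodes with single edges (A_6). One simple-root ordering that puts it in standard form is (alpha_3, alpha_5, alpha_6, alpha_1, alpha_2, alpha_4). So the algebra is type A_6, i.e. sl(7).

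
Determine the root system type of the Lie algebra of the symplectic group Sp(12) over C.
type C_6

This is sp(12), which has dimension 12(12+1)/2 = 78 and rank 12/2 = 6. In the classification of classical Lie algebras, the symplectic algebra sp(2n) has type C_n; here n = 6, so the Dynkin diagram is a chain of 6 nodes with a double edge at one end; the terminal node there is the unique long simple root (C_6). Hence the type is C_6.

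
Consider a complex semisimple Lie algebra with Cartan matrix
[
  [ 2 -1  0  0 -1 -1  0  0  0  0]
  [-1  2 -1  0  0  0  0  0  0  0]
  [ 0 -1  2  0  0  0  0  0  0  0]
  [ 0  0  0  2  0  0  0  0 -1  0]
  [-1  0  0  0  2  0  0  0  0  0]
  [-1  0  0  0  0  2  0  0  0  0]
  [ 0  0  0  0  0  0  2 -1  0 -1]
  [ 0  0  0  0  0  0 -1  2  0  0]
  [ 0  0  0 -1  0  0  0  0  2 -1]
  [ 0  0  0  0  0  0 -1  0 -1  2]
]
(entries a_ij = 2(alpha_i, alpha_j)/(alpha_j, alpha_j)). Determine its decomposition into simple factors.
The diagram associated to this matrix has two connected components: the simple roots {alpha_4, alpha_7, alpha_8, alpha_9, alpha_10} form a chain of 5 nodes with single edges (A_5), and {alpha_1, alpha_2, alpha_3, alpha_5, alpha_6} form a chain of 3 nodes with a fork of two nodes at one end (D_5). A semisimple Lie algebra decomposes uniquely as the direct sum of simple ideals, one per connected component of its Dynkin diagram, so g ≅ A_5 ⊕ D_5 (dimension 35 + 45 = 80).

A5 ⊕ D5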